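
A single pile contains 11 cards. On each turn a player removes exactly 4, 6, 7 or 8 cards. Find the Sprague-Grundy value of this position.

2

Grundy values for subtraction set {4, 6, 7, 8}:
k:     0  1  2  3  4  5  6  7  8  9 10 11
g(k):  0  0  0  0  1  1  1  1  2  2  2  2
So g(11) = 2.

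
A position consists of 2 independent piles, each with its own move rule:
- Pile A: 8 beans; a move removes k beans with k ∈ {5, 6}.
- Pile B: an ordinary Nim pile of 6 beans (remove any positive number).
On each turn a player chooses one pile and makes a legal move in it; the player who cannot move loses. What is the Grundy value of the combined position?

Grundy values for pile A (subtraction set {5, 6}):
k:     0  1  2  3  4  5  6  7  8
g(k):  0  0  0  0  0  1  1  1  1
So g(8) = 1.
Pile B is a plain Nim pile of size 6, so its Grundy value is 6.
By the Sprague-Grundy theorem, the Grundy value of a sum of independent games is the XOR of the component values.
Combined value = 1 ⊕ 6 = 7.

7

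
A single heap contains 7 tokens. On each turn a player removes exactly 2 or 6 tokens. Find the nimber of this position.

Compute g(0), g(1), … for moves {2, 6}:
g(0) = mex{} = 0
g(1) = mex{} = 0
g(2) = mex{0} = 1
g(3) = mex{0} = 1
g(4) = mex{1} = 0
g(5) = mex{1} = 0
g(6) = mex{0} = 1
g(7) = mex{0} = 1
So g(7) = 1.

1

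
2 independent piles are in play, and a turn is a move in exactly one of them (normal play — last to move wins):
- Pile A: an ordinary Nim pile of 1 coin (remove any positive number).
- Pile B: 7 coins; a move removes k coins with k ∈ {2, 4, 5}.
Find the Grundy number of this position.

Pile A is a plain Nim pile of size 1, so its Grundy value is 1.
Build the Grundy sequence for pile B with g(k) = mex{g(k−s) : s ∈ {2, 4, 5}, s ≤ k}:
g(0) = mex{} = 0
g(1) = mex{} = 0
g(2) = mex{0} = 1
g(3) = mex{0} = 1
g(4) = mex{0,1} = 2
g(5) = mex{0,1} = 2
g(6) = mex{0,1,2} = 3
g(7) = mex{1,2} = 0
So g(7) = 0.
By the Sprague-Grundy theorem, the Grundy value of a sum of independent games is the XOR of the component values.
Combined value = 1 ⊕ 0 = 1.

1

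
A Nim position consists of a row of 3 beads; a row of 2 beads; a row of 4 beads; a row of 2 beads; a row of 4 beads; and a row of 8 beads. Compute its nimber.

Write each in binary and XOR column by column:
  0011  (3)
  0010  (2)
  0100  (4)
  0010  (2)
  0100  (4)
  1000  (8)
  ----
  1011  (11)

11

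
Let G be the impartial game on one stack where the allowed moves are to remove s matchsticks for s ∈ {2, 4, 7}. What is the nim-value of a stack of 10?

Build the Grundy sequence with g(k) = mex{g(k−s) : s ∈ {2, 4, 7}, s ≤ k}:
k:     0  1  2  3  4  5  6  7  8  9 10
g(k):  0  0  1  1  2  2  0  3  1  0  2
So g(10) = 2.

2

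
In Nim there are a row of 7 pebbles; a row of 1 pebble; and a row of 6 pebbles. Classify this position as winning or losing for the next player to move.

Losing position

Compute the nim-sum pairwise:
7 ⊕ 1 = 6
6 ⊕ 6 = 0
The nim-sum is 0, so this is a P-position: the player to move is in a losing position under optimal play.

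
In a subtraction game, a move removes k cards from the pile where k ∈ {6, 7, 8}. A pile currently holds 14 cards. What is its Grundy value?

Compute g(0), g(1), … for moves {6, 7, 8}:
g(0) = mex{} = 0
g(1) = mex{} = 0
g(2) = mex{} = 0
g(3) = mex{} = 0
g(4) = mex{} = 0
g(5) = mex{} = 0
g(6) = mex{0} = 1
g(7) = mex{0} = 1
g(8) = mex{0} = 1
g(9) = mex{0} = 1
g(10) = mex{0} = 1
g(11) = mex{0} = 1
g(12) = mex{0,1} = 2
g(13) = mex{0,1} = 2
g(14) = mex{1} = 0
So g(14) = 0.

0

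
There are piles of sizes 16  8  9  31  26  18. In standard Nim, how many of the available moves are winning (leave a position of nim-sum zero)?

1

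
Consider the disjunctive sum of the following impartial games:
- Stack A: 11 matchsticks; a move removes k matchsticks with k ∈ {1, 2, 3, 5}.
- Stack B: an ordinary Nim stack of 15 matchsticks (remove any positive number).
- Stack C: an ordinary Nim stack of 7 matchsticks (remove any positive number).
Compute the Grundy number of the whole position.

11

Grundy values for stack A (subtraction set {1, 2, 3, 5}):
g(0) = mex{} = 0
g(1) = mex{0} = 1
g(2) = mex{0,1} = 2
g(3) = mex{0,1,2} = 3
g(4) = mex{1,2,3} = 0
g(5) = mex{0,2,3} = 1
g(6) = mex{0,1,3} = 2
g(7) = mex{0,1,2} = 3
g(8) = mex{1,2,3} = 0
g(9) = mex{0,2,3} = 1
g(10) = mex{0,1,3} = 2
g(11) = mex{0,1,2} = 3
So g(11) = 3.
Stack B is a plain Nim stack of size 15, so its Grundy value is 15.
Stack C is a plain Nim stack of size 7, so its Grundy value is 7.
By the Sprague-Grundy theorem, the Grundy value of a sum of independent games is the XOR of the component values.
Combined value = 3 ⊕ 15 ⊕ 7 = 11.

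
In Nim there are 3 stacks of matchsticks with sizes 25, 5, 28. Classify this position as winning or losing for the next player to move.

Losing position

Nim-sum: 25 ^ 5 ^ 28 = 0.
The nim-sum is 0, so this is a P-position: the player to move is in a losing position under optimal play.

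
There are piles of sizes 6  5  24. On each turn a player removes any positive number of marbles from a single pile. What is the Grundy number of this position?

27

In binary:
  00110  (6)
  00101  (5)
  11000  (24)
  -----
  11011  (27)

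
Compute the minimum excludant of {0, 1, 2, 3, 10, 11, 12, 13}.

The values 0, 1, 2, 3 are all present; 4 is the first non-negative integer missing from the set.

4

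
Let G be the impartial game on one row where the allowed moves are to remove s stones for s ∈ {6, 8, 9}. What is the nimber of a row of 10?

1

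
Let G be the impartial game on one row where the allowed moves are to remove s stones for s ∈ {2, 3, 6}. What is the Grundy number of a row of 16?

Compute g(0), g(1), … for moves {2, 3, 6}:
k:     0  1  2  3  4  5  6  7  8  9 10 11 12 13 14 15 16
g(k):  0  0  1  1  2  0  3  1  2  0  0  1  1  2  0  3  1
So g(16) = 1.

1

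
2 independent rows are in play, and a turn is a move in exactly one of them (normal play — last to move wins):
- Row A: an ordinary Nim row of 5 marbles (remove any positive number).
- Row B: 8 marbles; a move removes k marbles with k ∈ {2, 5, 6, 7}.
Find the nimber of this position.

7

Row A is a plain Nim row of size 5, so its Grundy value is 5.
Build the Grundy sequence for row B with g(k) = mex{g(k−s) : s ∈ {2, 5, 6, 7}, s ≤ k}:
g(0) = mex{} = 0
g(1) = mex{} = 0
g(2) = mex{0} = 1
g(3) = mex{0} = 1
g(4) = mex{1} = 0
g(5) = mex{0,1} = 2
g(6) = mex{0} = 1
g(7) = mex{0,1,2} = 3
g(8) = mex{0,1} = 2
So g(8) = 2.
The value of a disjunctive sum is the nim-sum of the parts.
Combined value = 5 XOR 2 = 7.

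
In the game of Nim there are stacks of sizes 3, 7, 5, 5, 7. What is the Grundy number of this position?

Nim-sum: 3 ^ 7 ^ 5 ^ 5 ^ 7 = 3.

3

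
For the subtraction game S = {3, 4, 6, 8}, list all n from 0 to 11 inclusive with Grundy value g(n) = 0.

Grundy values for subtraction set {3, 4, 6, 8}:
g(0) = mex{} = 0
g(1) = mex{} = 0
g(2) = mex{} = 0
g(3) = mex{0} = 1
g(4) = mex{0} = 1
g(5) = mex{0} = 1
g(6) = mex{0,1} = 2
g(7) = mex{0,1} = 2
g(8) = mex{0,1} = 2
g(9) = mex{0,1,2} = 3
g(10) = mex{0,1,2} = 3
g(11) = mex{1,2} = 0
The P-positions (g = 0) in 0..11 are 0, 1, 2, 11.

0, 1, 2, 11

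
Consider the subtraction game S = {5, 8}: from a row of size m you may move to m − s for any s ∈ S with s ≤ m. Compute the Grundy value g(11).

2

Compute g(0), g(1), … for moves {5, 8}:
g(0) = mex{} = 0
g(1) = mex{} = 0
g(2) = mex{} = 0
g(3) = mex{} = 0
g(4) = mex{} = 0
g(5) = mex{0} = 1
g(6) = mex{0} = 1
g(7) = mex{0} = 1
g(8) = mex{0} = 1
g(9) = mex{0} = 1
g(10) = mex{0,1} = 2
g(11) = mex{0,1} = 2
So g(11) = 2.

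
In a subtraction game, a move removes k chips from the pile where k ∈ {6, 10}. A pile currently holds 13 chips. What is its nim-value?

2

Compute g(0), g(1), … for moves {6, 10}:
k:     0  1  2  3  4  5  6  7  8  9 10 11 12 13
g(k):  0  0  0  0  0  0  1  1  1  1  1  1  2  2
So g(13) = 2.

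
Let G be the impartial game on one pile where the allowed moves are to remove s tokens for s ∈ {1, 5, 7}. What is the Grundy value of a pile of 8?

0

Compute g(0), g(1), … for moves {1, 5, 7}:
g(0) = mex{} = 0
g(1) = mex{0} = 1
g(2) = mex{1} = 0
g(3) = mex{0} = 1
g(4) = mex{1} = 0
g(5) = mex{0} = 1
g(6) = mex{1} = 0
g(7) = mex{0} = 1
g(8) = mex{1} = 0
So g(8) = 0.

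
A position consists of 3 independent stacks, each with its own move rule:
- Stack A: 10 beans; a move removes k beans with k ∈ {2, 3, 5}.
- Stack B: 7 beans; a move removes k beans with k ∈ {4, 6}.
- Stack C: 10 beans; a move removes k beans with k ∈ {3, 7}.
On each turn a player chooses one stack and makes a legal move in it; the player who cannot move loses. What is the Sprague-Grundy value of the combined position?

0

Build the Grundy sequence for stack A with g(k) = mex{g(k−s) : s ∈ {2, 3, 5}, s ≤ k}:
g(0) = mex{} = 0
g(1) = mex{} = 0
g(2) = mex{0} = 1
g(3) = mex{0} = 1
g(4) = mex{0,1} = 2
g(5) = mex{0,1} = 2
g(6) = mex{0,1,2} = 3
g(7) = mex{1,2} = 0
g(8) = mex{1,2,3} = 0
g(9) = mex{0,2,3} = 1
g(10) = mex{0,2} = 1
So g(10) = 1.
Build the Grundy sequence for stack B with g(k) = mex{g(k−s) : s ∈ {4, 6}, s ≤ k}:
g(0) = mex{} = 0
g(1) = mex{} = 0
g(2) = mex{} = 0
g(3) = mex{} = 0
g(4) = mex{0} = 1
g(5) = mex{0} = 1
g(6) = mex{0} = 1
g(7) = mex{0} = 1
So g(7) = 1.
Grundy values for stack C (subtraction set {3, 7}):
g(0) = mex{} = 0
g(1) = mex{} = 0
g(2) = mex{} = 0
g(3) = mex{0} = 1
g(4) = mex{0} = 1
g(5) = mex{0} = 1
g(6) = mex{1} = 0
g(7) = mex{0,1} = 2
g(8) = mex{0,1} = 2
g(9) = mex{0} = 1
g(10) = mex{1,2} = 0
So g(10) = 0.
By the Sprague-Grundy theorem, the Grundy value of a sum of independent games is the XOR of the component values.
Combined value = 1 ⊕ 1 ⊕ 0 = 0.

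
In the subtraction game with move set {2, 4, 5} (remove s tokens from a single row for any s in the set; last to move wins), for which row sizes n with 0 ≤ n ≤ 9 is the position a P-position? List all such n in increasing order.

Build the Grundy sequence with g(k) = mex{g(k−s) : s ∈ {2, 4, 5}, s ≤ k}:
g(0) = mex{} = 0
g(1) = mex{} = 0
g(2) = mex{0} = 1
g(3) = mex{0} = 1
g(4) = mex{0,1} = 2
g(5) = mex{0,1} = 2
g(6) = mex{0,1,2} = 3
g(7) = mex{1,2} = 0
g(8) = mex{1,2,3} = 0
g(9) = mex{0,2} = 1
The P-positions (g = 0) in 0..9 are 0, 1, 7, 8.

0, 1, 7, 8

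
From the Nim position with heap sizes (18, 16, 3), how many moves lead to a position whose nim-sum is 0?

1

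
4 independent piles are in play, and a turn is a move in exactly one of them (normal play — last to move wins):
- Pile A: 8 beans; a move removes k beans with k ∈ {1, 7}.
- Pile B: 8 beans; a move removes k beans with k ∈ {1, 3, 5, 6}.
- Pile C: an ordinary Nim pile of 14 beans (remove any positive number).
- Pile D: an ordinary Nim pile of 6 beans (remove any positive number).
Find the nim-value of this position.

For pile A, compute g(0), g(1), … with moves {1, 7}:
k:     0  1  2  3  4  5  6  7  8
g(k):  0  1  0  1  0  1  0  1  0
So g(8) = 0.
Build the Grundy sequence for pile B with g(k) = mex{g(k−s) : s ∈ {1, 3, 5, 6}, s ≤ k}:
k:     0  1  2  3  4  5  6  7  8
g(k):  0  1  0  1  0  1  2  3  2
So g(8) = 2.
Pile C is a plain Nim pile of size 14, so its Grundy value is 14.
Pile D is a plain Nim pile of size 6, so its Grundy value is 6.
By the Sprague-Grundy theorem, the Grundy value of a sum of independent games is the XOR of the component values.
Combined value = 0 XOR 2 XOR 14 XOR 6 = 10.

10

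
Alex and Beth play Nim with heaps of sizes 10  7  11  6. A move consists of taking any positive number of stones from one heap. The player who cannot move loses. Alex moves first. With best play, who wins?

Nim-sum: 10 ⊕ 7 ⊕ 11 ⊕ 6 = 0.
The nim-sum is 0, so this is a P-position: the player to move is in a losing position under optimal play; Alex is about to move from it and so loses — Beth wins.

Beth wins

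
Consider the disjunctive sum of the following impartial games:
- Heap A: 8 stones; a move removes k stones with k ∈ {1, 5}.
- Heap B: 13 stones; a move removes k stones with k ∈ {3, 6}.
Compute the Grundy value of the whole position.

1

Grundy values for heap A (subtraction set {1, 5}):
k:     0  1  2  3  4  5  6  7  8
g(k):  0  1  0  1  0  1  0  1  0
So g(8) = 0.
For heap B, compute g(0), g(1), … with moves {3, 6}:
g(0) = mex{} = 0
g(1) = mex{} = 0
g(2) = mex{} = 0
g(3) = mex{0} = 1
g(4) = mex{0} = 1
g(5) = mex{0} = 1
g(6) = mex{0,1} = 2
g(7) = mex{0,1} = 2
g(8) = mex{0,1} = 2
g(9) = mex{1,2} = 0
g(10) = mex{1,2} = 0
g(11) = mex{1,2} = 0
g(12) = mex{0,2} = 1
g(13) = mex{0,2} = 1
So g(13) = 1.
The value of a disjunctive sum is the nim-sum of the parts.
Combined value = 0 XOR 1 = 1.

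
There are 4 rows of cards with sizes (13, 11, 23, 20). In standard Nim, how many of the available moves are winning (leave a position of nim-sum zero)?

In binary:
  01101  (13)
  01011  (11)
  10111  (23)
  10100  (20)
  -----
  00101  (5)
The overall nim-sum is X = 5. A row of size p has a winning move iff p XOR X < p (reduce it to p XOR X).
  13: 13 XOR 5 = 8 < 13 — winning move (to 8).
  11: 11 XOR 5 = 14 ≥ 11 — no move.
  23: 23 XOR 5 = 18 < 23 — winning move (to 18).
  20: 20 XOR 5 = 17 < 20 — winning move (to 17).
That gives 3 winning moves.

3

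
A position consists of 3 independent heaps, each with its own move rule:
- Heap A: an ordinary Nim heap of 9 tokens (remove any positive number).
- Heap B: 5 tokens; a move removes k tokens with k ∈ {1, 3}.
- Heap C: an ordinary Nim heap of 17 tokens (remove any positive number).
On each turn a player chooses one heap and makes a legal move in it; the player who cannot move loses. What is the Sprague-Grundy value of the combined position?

25

Heap A is a plain Nim heap of size 9, so its Grundy value is 9.
Grundy values for heap B (subtraction set {1, 3}):
k:     0  1  2  3  4  5
g(k):  0  1  0  1  0  1
So g(5) = 1.
Heap C is a plain Nim heap of size 17, so its Grundy value is 17.
By the Sprague-Grundy theorem, the Grundy value of a sum of independent games is the XOR of the component values.
Combined value = 9 ⊕ 1 ⊕ 17 = 25.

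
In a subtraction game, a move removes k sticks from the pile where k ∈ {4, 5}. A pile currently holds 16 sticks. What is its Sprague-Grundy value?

1

Build the Grundy sequence with g(k) = mex{g(k−s) : s ∈ {4, 5}, s ≤ k}:
k:     0  1  2  3  4  5  6  7  8  9 10 11 12 13 14 15 16
g(k):  0  0  0  0  1  1  1  1  2  0  0  0  0  1  1  1  1
So g(16) = 1.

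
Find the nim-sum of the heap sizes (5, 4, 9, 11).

3

Nim-sum: 5 ⊕ 4 ⊕ 9 ⊕ 11 = 3.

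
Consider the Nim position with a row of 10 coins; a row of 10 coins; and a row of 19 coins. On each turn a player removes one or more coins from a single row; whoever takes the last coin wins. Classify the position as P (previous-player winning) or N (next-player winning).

N-position

Nim-sum: 10 ⊕ 10 ⊕ 19 = 19.
The nim-sum is 19 ≠ 0, so this is an N-position: the player to move can win.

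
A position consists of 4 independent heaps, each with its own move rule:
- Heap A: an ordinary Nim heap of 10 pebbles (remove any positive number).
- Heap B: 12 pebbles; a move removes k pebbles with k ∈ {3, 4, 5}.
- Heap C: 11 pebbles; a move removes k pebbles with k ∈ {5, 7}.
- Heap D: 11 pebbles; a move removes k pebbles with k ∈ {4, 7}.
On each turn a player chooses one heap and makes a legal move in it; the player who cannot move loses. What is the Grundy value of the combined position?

Heap A is a plain Nim heap of size 10, so its Grundy value is 10.
For heap B, compute g(0), g(1), … with moves {3, 4, 5}:
g(0) = mex{} = 0
g(1) = mex{} = 0
g(2) = mex{} = 0
g(3) = mex{0} = 1
g(4) = mex{0} = 1
g(5) = mex{0} = 1
g(6) = mex{0,1} = 2
g(7) = mex{0,1} = 2
g(8) = mex{1} = 0
g(9) = mex{1,2} = 0
g(10) = mex{1,2} = 0
g(11) = mex{0,2} = 1
g(12) = mex{0,2} = 1
So g(12) = 1.
Build the Grundy sequence for heap C with g(k) = mex{g(k−s) : s ∈ {5, 7}, s ≤ k}:
g(0) = mex{} = 0
g(1) = mex{} = 0
g(2) = mex{} = 0
g(3) = mex{} = 0
g(4) = mex{} = 0
g(5) = mex{0} = 1
g(6) = mex{0} = 1
g(7) = mex{0} = 1
g(8) = mex{0} = 1
g(9) = mex{0} = 1
g(10) = mex{0,1} = 2
g(11) = mex{0,1} = 2
So g(11) = 2.
Build the Grundy sequence for heap D with g(k) = mex{g(k−s) : s ∈ {4, 7}, s ≤ k}:
g(0) = mex{} = 0
g(1) = mex{} = 0
g(2) = mex{} = 0
g(3) = mex{} = 0
g(4) = mex{0} = 1
g(5) = mex{0} = 1
g(6) = mex{0} = 1
g(7) = mex{0} = 1
g(8) = mex{0,1} = 2
g(9) = mex{0,1} = 2
g(10) = mex{0,1} = 2
g(11) = mex{1} = 0
So g(11) = 0.
The value of a disjunctive sum is the nim-sum of the parts.
Combined value = 10 ⊕ 1 ⊕ 2 ⊕ 0 = 9.

9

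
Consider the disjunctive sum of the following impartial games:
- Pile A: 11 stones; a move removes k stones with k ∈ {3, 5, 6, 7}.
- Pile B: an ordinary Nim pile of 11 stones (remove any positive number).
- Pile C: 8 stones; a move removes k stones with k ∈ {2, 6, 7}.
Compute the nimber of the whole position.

Build the Grundy sequence for pile A with g(k) = mex{g(k−s) : s ∈ {3, 5, 6, 7}, s ≤ k}:
g(0) = mex{} = 0
g(1) = mex{} = 0
g(2) = mex{} = 0
g(3) = mex{0} = 1
g(4) = mex{0} = 1
g(5) = mex{0} = 1
g(6) = mex{0,1} = 2
g(7) = mex{0,1} = 2
g(8) = mex{0,1} = 2
g(9) = mex{0,1,2} = 3
g(10) = mex{1,2} = 0
g(11) = mex{1,2} = 0
So g(11) = 0.
Pile B is a plain Nim pile of size 11, so its Grundy value is 11.
For pile C, compute g(0), g(1), … with moves {2, 6, 7}:
k:     0  1  2  3  4  5  6  7  8
g(k):  0  0  1  1  0  0  1  1  2
So g(8) = 2.
The value of a disjunctive sum is the nim-sum of the parts.
Combined value = 0 XOR 11 XOR 2 = 9.

9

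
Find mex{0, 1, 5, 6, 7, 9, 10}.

The values 0, 1 are all present; 2 is the first non-negative integer missing from the set.

2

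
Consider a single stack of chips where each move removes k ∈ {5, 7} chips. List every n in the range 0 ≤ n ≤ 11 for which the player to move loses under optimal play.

Grundy values for subtraction set {5, 7}:
g(0) = mex{} = 0
g(1) = mex{} = 0
g(2) = mex{} = 0
g(3) = mex{} = 0
g(4) = mex{} = 0
g(5) = mex{0} = 1
g(6) = mex{0} = 1
g(7) = mex{0} = 1
g(8) = mex{0} = 1
g(9) = mex{0} = 1
g(10) = mex{0,1} = 2
g(11) = mex{0,1} = 2
The P-positions (g = 0) in 0..11 are 0, 1, 2, 3, 4.

0, 1, 2, 3, 4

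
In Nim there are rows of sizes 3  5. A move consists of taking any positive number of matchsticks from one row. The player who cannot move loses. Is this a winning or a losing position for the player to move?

Compute the nim-sum pairwise:
3 ^ 5 = 6
The nim-sum is 6 ≠ 0, so this is an N-position: the player to move can win.

Winning position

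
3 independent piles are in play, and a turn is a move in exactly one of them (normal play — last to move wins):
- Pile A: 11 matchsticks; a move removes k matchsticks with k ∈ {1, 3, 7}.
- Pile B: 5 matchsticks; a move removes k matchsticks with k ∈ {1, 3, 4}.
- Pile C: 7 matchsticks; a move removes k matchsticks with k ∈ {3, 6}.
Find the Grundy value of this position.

0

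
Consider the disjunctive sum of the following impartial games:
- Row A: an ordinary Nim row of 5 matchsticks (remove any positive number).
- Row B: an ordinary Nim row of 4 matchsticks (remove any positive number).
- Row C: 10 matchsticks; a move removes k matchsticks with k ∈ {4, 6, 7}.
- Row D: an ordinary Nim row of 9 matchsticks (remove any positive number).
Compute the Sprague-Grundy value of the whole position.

Row A is a plain Nim row of size 5, so its Grundy value is 5.
Row B is a plain Nim row of size 4, so its Grundy value is 4.
Grundy values for row C (subtraction set {4, 6, 7}):
g(0) = mex{} = 0
g(1) = mex{} = 0
g(2) = mex{} = 0
g(3) = mex{} = 0
g(4) = mex{0} = 1
g(5) = mex{0} = 1
g(6) = mex{0} = 1
g(7) = mex{0} = 1
g(8) = mex{0,1} = 2
g(9) = mex{0,1} = 2
g(10) = mex{0,1} = 2
So g(10) = 2.
Row D is a plain Nim row of size 9, so its Grundy value is 9.
The value of a disjunctive sum is the nim-sum of the parts.
Combined value = 5 XOR 4 XOR 2 XOR 9 = 10.

10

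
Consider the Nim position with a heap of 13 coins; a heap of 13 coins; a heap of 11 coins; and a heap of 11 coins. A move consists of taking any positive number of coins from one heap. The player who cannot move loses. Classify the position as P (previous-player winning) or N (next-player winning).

P-position

In binary:
  1101  (13)
  1101  (13)
  1011  (11)
  1011  (11)
  ----
  0000  (0)
The nim-sum is 0, so this is a P-position: the player to move is in a losing position under optimal play.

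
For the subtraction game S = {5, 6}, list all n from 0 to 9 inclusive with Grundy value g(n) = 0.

0, 1, 2, 3, 4

Grundy values for subtraction set {5, 6}:
k:     0  1  2  3  4  5  6  7  8  9
g(k):  0  0  0  0  0  1  1  1  1  1
The P-positions (g = 0) in 0..9 are 0, 1, 2, 3, 4.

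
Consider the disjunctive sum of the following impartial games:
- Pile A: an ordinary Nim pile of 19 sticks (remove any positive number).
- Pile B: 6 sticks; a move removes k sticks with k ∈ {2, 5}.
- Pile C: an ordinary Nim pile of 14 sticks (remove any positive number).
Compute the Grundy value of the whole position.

28

Pile A is a plain Nim pile of size 19, so its Grundy value is 19.
For pile B, compute g(0), g(1), … with moves {2, 5}:
k:     0  1  2  3  4  5  6
g(k):  0  0  1  1  0  2  1
So g(6) = 1.
Pile C is a plain Nim pile of size 14, so its Grundy value is 14.
By the Sprague-Grundy theorem, the Grundy value of a sum of independent games is the XOR of the component values.
Combined value = 19 ⊕ 1 ⊕ 14 = 28.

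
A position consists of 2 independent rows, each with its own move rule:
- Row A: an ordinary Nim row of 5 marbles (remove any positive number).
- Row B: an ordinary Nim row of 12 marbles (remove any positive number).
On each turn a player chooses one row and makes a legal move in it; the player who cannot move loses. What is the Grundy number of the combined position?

9

Row A is a plain Nim row of size 5, so its Grundy value is 5.
Row B is a plain Nim row of size 12, so its Grundy value is 12.
By the Sprague-Grundy theorem, the Grundy value of a sum of independent games is the XOR of the component values.
Combined value = 5 ⊕ 12 = 9.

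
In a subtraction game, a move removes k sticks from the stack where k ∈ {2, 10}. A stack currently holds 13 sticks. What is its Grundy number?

0

Build the Grundy sequence with g(k) = mex{g(k−s) : s ∈ {2, 10}, s ≤ k}:
g(0) = mex{} = 0
g(1) = mex{} = 0
g(2) = mex{0} = 1
g(3) = mex{0} = 1
g(4) = mex{1} = 0
g(5) = mex{1} = 0
g(6) = mex{0} = 1
g(7) = mex{0} = 1
g(8) = mex{1} = 0
g(9) = mex{1} = 0
g(10) = mex{0} = 1
g(11) = mex{0} = 1
g(12) = mex{1} = 0
g(13) = mex{1} = 0
So g(13) = 0.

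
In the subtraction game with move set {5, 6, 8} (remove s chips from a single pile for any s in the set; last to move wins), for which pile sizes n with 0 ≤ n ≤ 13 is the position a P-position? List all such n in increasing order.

0, 1, 2, 3, 4, 13

Compute g(0), g(1), … for moves {5, 6, 8}:
g(0) = mex{} = 0
g(1) = mex{} = 0
g(2) = mex{} = 0
g(3) = mex{} = 0
g(4) = mex{} = 0
g(5) = mex{0} = 1
g(6) = mex{0} = 1
g(7) = mex{0} = 1
g(8) = mex{0} = 1
g(9) = mex{0} = 1
g(10) = mex{0,1} = 2
g(11) = mex{0,1} = 2
g(12) = mex{0,1} = 2
g(13) = mex{1} = 0
The P-positions (g = 0) in 0..13 are 0, 1, 2, 3, 4, 13.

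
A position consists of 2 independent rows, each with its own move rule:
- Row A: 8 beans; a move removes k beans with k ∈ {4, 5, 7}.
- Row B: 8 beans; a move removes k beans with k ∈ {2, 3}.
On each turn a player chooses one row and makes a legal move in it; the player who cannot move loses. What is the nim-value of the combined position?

3

For row A, compute g(0), g(1), … with moves {4, 5, 7}:
g(0) = mex{} = 0
g(1) = mex{} = 0
g(2) = mex{} = 0
g(3) = mex{} = 0
g(4) = mex{0} = 1
g(5) = mex{0} = 1
g(6) = mex{0} = 1
g(7) = mex{0} = 1
g(8) = mex{0,1} = 2
So g(8) = 2.
For row B, compute g(0), g(1), … with moves {2, 3}:
g(0) = mex{} = 0
g(1) = mex{} = 0
g(2) = mex{0} = 1
g(3) = mex{0} = 1
g(4) = mex{0,1} = 2
g(5) = mex{1} = 0
g(6) = mex{1,2} = 0
g(7) = mex{0,2} = 1
g(8) = mex{0} = 1
So g(8) = 1.
The value of a disjunctive sum is the nim-sum of the parts.
Combined value = 2 ⊕ 1 = 3.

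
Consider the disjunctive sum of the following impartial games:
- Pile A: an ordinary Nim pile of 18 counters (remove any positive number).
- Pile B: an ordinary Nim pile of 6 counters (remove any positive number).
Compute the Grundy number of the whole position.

Pile A is a plain Nim pile of size 18, so its Grundy value is 18.
Pile B is a plain Nim pile of size 6, so its Grundy value is 6.
By the Sprague-Grundy theorem, the Grundy value of a sum of independent games is the XOR of the component values.
Combined value = 18 ⊕ 6 = 20.

20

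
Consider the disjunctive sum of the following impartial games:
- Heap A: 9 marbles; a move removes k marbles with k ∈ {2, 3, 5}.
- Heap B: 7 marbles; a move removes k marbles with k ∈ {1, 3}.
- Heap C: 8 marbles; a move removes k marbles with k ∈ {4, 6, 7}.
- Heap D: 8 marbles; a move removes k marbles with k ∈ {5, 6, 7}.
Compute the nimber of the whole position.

For heap A, compute g(0), g(1), … with moves {2, 3, 5}:
g(0) = mex{} = 0
g(1) = mex{} = 0
g(2) = mex{0} = 1
g(3) = mex{0} = 1
g(4) = mex{0,1} = 2
g(5) = mex{0,1} = 2
g(6) = mex{0,1,2} = 3
g(7) = mex{1,2} = 0
g(8) = mex{1,2,3} = 0
g(9) = mex{0,2,3} = 1
So g(9) = 1.
For heap B, compute g(0), g(1), … with moves {1, 3}:
k:     0  1  2  3  4  5  6  7
g(k):  0  1  0  1  0  1  0  1
So g(7) = 1.
For heap C, compute g(0), g(1), … with moves {4, 6, 7}:
g(0) = mex{} = 0
g(1) = mex{} = 0
g(2) = mex{} = 0
g(3) = mex{} = 0
g(4) = mex{0} = 1
g(5) = mex{0} = 1
g(6) = mex{0} = 1
g(7) = mex{0} = 1
g(8) = mex{0,1} = 2
So g(8) = 2.
Build the Grundy sequence for heap D with g(k) = mex{g(k−s) : s ∈ {5, 6, 7}, s ≤ k}:
g(0) = mex{} = 0
g(1) = mex{} = 0
g(2) = mex{} = 0
g(3) = mex{} = 0
g(4) = mex{} = 0
g(5) = mex{0} = 1
g(6) = mex{0} = 1
g(7) = mex{0} = 1
g(8) = mex{0} = 1
So g(8) = 1.
By the Sprague-Grundy theorem, the Grundy value of a sum of independent games is the XOR of the component values.
Combined value = 1 ⊕ 1 ⊕ 2 ⊕ 1 = 3.

3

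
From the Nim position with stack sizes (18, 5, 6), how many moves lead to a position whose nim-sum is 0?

1

Write each in binary and XOR column by column:
  10010  (18)
  00101  (5)
  00110  (6)
  -----
  10001  (17)
The overall nim-sum is X = 17. A stack of size p has a winning move iff p XOR X < p (reduce it to p XOR X).
  18: 18 XOR 17 = 3 < 18 — winning move (to 3).
  5: 5 XOR 17 = 20 ≥ 5 — no move.
  6: 6 XOR 17 = 23 ≥ 6 — no move.
That gives 1 winning move.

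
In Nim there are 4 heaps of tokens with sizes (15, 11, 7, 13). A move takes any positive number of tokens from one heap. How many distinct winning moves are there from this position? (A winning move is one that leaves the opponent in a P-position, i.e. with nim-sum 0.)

3

Compute the nim-sum pairwise:
15 ^ 11 = 4
4 ^ 7 = 3
3 ^ 13 = 14
The overall nim-sum is X = 14. A heap of size p has a winning move iff p XOR X < p (reduce it to p XOR X).
  15: 15 XOR 14 = 1 < 15 — winning move (to 1).
  11: 11 XOR 14 = 5 < 11 — winning move (to 5).
  7: 7 XOR 14 = 9 ≥ 7 — no move.
  13: 13 XOR 14 = 3 < 13 — winning move (to 3).
That gives 3 winning moves.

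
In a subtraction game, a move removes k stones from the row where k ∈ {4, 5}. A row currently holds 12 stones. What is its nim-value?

0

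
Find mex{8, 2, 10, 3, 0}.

0 is in the set but 1 is not, so the mex is 1.

1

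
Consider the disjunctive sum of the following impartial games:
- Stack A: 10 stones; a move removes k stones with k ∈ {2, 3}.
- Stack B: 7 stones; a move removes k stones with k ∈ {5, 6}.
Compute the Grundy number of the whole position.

Build the Grundy sequence for stack A with g(k) = mex{g(k−s) : s ∈ {2, 3}, s ≤ k}:
k:     0  1  2  3  4  5  6  7  8  9 10
g(k):  0  0  1  1  2  0  0  1  1  2  0
So g(10) = 0.
For stack B, compute g(0), g(1), … with moves {5, 6}:
g(0) = mex{} = 0
g(1) = mex{} = 0
g(2) = mex{} = 0
g(3) = mex{} = 0
g(4) = mex{} = 0
g(5) = mex{0} = 1
g(6) = mex{0} = 1
g(7) = mex{0} = 1
So g(7) = 1.
By the Sprague-Grundy theorem, the Grundy value of a sum of independent games is the XOR of the component values.
Combined value = 0 ⊕ 1 = 1.

1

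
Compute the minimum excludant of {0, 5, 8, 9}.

0 is in the set but 1 is not, so the mex is 1.

1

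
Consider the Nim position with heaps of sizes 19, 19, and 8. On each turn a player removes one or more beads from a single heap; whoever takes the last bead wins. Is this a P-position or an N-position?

Nim-sum: 19 ^ 19 ^ 8 = 8.
The nim-sum is 8 ≠ 0, so this is an N-position: the player to move can win.

N-position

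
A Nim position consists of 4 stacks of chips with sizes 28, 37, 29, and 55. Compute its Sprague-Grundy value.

Compute the nim-sum pairwise:
28 ^ 37 = 57
57 ^ 29 = 36
36 ^ 55 = 19

19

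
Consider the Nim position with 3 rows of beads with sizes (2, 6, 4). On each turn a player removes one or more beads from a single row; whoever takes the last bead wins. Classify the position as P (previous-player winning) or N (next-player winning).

P-position

Compute the nim-sum pairwise:
2 ^ 6 = 4
4 ^ 4 = 0
The nim-sum is 0, so this is a P-position: the player to move is in a losing position under optimal play.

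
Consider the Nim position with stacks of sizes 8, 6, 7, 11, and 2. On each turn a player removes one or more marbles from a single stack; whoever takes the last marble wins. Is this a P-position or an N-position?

Nim-sum: 8 ⊕ 6 ⊕ 7 ⊕ 11 ⊕ 2 = 0.
The nim-sum is 0, so this is a P-position: the player to move is in a losing position under optimal play.

P-position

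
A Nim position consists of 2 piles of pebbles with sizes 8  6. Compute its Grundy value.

14

Nim-sum: 8 ⊕ 6 = 14.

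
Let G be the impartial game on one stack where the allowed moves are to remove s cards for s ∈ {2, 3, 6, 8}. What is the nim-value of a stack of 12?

1

Compute g(0), g(1), … for moves {2, 3, 6, 8}:
g(0) = mex{} = 0
g(1) = mex{} = 0
g(2) = mex{0} = 1
g(3) = mex{0} = 1
g(4) = mex{0,1} = 2
g(5) = mex{1} = 0
g(6) = mex{0,1,2} = 3
g(7) = mex{0,2} = 1
g(8) = mex{0,1,3} = 2
g(9) = mex{0,1,3} = 2
g(10) = mex{1,2} = 0
g(11) = mex{0,1,2} = 3
g(12) = mex{0,2,3} = 1
So g(12) = 1.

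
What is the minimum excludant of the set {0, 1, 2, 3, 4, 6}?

The values 0, 1, 2, 3, 4 are all present; 5 is the first non-negative integer missing from the set.

5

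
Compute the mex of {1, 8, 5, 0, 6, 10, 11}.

2

The values 0, 1 are all present; 2 is the first non-negative integer missing from the set.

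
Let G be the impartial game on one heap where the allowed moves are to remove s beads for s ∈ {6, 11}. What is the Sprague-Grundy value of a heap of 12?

2

Grundy values for subtraction set {6, 11}:
g(0) = mex{} = 0
g(1) = mex{} = 0
g(2) = mex{} = 0
g(3) = mex{} = 0
g(4) = mex{} = 0
g(5) = mex{} = 0
g(6) = mex{0} = 1
g(7) = mex{0} = 1
g(8) = mex{0} = 1
g(9) = mex{0} = 1
g(10) = mex{0} = 1
g(11) = mex{0} = 1
g(12) = mex{0,1} = 2
So g(12) = 2.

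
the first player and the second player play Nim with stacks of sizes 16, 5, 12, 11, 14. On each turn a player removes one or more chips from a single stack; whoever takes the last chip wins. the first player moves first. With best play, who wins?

the first player wins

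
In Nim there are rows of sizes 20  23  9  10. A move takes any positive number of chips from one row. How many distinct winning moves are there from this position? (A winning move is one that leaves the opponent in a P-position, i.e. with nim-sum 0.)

Nim-sum: 20 ⊕ 23 ⊕ 9 ⊕ 10 = 0.
The nim-sum is already 0, so every move leaves a nonzero nim-sum — there are no winning moves.

0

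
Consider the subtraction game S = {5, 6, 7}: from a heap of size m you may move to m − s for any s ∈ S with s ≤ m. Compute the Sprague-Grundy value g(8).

1

Build the Grundy sequence with g(k) = mex{g(k−s) : s ∈ {5, 6, 7}, s ≤ k}:
g(0) = mex{} = 0
g(1) = mex{} = 0
g(2) = mex{} = 0
g(3) = mex{} = 0
g(4) = mex{} = 0
g(5) = mex{0} = 1
g(6) = mex{0} = 1
g(7) = mex{0} = 1
g(8) = mex{0} = 1
So g(8) = 1.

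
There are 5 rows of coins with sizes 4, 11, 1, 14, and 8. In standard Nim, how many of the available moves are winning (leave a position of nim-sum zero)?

Compute the nim-sum pairwise:
4 XOR 11 = 15
15 XOR 1 = 14
14 XOR 14 = 0
0 XOR 8 = 8
The overall nim-sum is X = 8. A row of size p has a winning move iff p XOR X < p (reduce it to p XOR X).
  4: 4 XOR 8 = 12 ≥ 4 — no move.
  11: 11 XOR 8 = 3 < 11 — winning move (to 3).
  1: 1 XOR 8 = 9 ≥ 1 — no move.
  14: 14 XOR 8 = 6 < 14 — winning move (to 6).
  8: 8 XOR 8 = 0 < 8 — winning move (to 0).
That gives 3 winning moves.

3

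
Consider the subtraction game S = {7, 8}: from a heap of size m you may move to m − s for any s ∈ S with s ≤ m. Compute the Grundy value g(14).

2

Build the Grundy sequence with g(k) = mex{g(k−s) : s ∈ {7, 8}, s ≤ k}:
k:     0  1  2  3  4  5  6  7  8  9 10 11 12 13 14
g(k):  0  0  0  0  0  0  0  1  1  1  1  1  1  1  2
So g(14) = 2.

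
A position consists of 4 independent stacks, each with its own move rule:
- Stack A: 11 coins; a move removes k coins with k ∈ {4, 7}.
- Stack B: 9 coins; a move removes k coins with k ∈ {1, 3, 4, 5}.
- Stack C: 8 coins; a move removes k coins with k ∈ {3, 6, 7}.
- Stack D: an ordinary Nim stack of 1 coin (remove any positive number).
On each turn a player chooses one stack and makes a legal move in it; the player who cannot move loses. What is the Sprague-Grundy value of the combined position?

2

Grundy values for stack A (subtraction set {4, 7}):
k:     0  1  2  3  4  5  6  7  8  9 10 11
g(k):  0  0  0  0  1  1  1  1  2  2  2  0
So g(11) = 0.
For stack B, compute g(0), g(1), … with moves {1, 3, 4, 5}:
k:     0  1  2  3  4  5  6  7  8  9
g(k):  0  1  0  1  2  3  2  3  0  1
So g(9) = 1.
For stack C, compute g(0), g(1), … with moves {3, 6, 7}:
g(0) = mex{} = 0
g(1) = mex{} = 0
g(2) = mex{} = 0
g(3) = mex{0} = 1
g(4) = mex{0} = 1
g(5) = mex{0} = 1
g(6) = mex{0,1} = 2
g(7) = mex{0,1} = 2
g(8) = mex{0,1} = 2
So g(8) = 2.
Stack D is a plain Nim stack of size 1, so its Grundy value is 1.
By the Sprague-Grundy theorem, the Grundy value of a sum of independent games is the XOR of the component values.
Combined value = 0 XOR 1 XOR 2 XOR 1 = 2.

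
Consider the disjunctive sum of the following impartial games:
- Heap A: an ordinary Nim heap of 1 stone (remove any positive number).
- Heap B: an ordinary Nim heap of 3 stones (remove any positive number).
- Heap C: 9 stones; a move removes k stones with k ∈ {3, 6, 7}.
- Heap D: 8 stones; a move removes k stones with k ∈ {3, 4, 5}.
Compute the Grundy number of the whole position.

1

Heap A is a plain Nim heap of size 1, so its Grundy value is 1.
Heap B is a plain Nim heap of size 3, so its Grundy value is 3.
For heap C, compute g(0), g(1), … with moves {3, 6, 7}:
k:     0  1  2  3  4  5  6  7  8  9
g(k):  0  0  0  1  1  1  2  2  2  3
So g(9) = 3.
Grundy values for heap D (subtraction set {3, 4, 5}):
k:     0  1  2  3  4  5  6  7  8
g(k):  0  0  0  1  1  1  2  2  0
So g(8) = 0.
By the Sprague-Grundy theorem, the Grundy value of a sum of independent games is the XOR of the component values.
Combined value = 1 ⊕ 3 ⊕ 3 ⊕ 0 = 1.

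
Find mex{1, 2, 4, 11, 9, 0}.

3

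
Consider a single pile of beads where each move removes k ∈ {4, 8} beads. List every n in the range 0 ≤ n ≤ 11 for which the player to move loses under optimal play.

0, 1, 2, 3

Compute g(0), g(1), … for moves {4, 8}:
g(0) = mex{} = 0
g(1) = mex{} = 0
g(2) = mex{} = 0
g(3) = mex{} = 0
g(4) = mex{0} = 1
g(5) = mex{0} = 1
g(6) = mex{0} = 1
g(7) = mex{0} = 1
g(8) = mex{0,1} = 2
g(9) = mex{0,1} = 2
g(10) = mex{0,1} = 2
g(11) = mex{0,1} = 2
The P-positions (g = 0) in 0..11 are 0, 1, 2, 3.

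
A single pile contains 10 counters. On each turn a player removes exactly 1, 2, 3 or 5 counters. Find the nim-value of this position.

2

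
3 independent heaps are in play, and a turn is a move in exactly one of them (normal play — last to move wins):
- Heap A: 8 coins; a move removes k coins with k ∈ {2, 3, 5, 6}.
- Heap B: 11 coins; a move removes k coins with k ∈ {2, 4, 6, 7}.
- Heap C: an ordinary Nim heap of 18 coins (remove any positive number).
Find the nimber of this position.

19

Grundy values for heap A (subtraction set {2, 3, 5, 6}):
g(0) = mex{} = 0
g(1) = mex{} = 0
g(2) = mex{0} = 1
g(3) = mex{0} = 1
g(4) = mex{0,1} = 2
g(5) = mex{0,1} = 2
g(6) = mex{0,1,2} = 3
g(7) = mex{0,1,2} = 3
g(8) = mex{1,2,3} = 0
So g(8) = 0.
Build the Grundy sequence for heap B with g(k) = mex{g(k−s) : s ∈ {2, 4, 6, 7}, s ≤ k}:
k:     0  1  2  3  4  5  6  7  8  9 10 11
g(k):  0  0  1  1  2  2  3  3  4  0  0  1
So g(11) = 1.
Heap C is a plain Nim heap of size 18, so its Grundy value is 18.
The value of a disjunctive sum is the nim-sum of the parts.
Combined value = 0 XOR 1 XOR 18 = 19.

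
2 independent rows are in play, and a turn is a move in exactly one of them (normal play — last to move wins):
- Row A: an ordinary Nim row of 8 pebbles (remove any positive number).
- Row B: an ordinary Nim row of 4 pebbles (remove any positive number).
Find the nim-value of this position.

12

Row A is a plain Nim row of size 8, so its Grundy value is 8.
Row B is a plain Nim row of size 4, so its Grundy value is 4.
The value of a disjunctive sum is the nim-sum of the parts.
Combined value = 8 XOR 4 = 12.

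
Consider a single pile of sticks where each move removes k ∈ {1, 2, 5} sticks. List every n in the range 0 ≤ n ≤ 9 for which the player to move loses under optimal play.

0, 3, 6, 9

Build the Grundy sequence with g(k) = mex{g(k−s) : s ∈ {1, 2, 5}, s ≤ k}:
k:     0  1  2  3  4  5  6  7  8  9
g(k):  0  1  2  0  1  2  0  1  2  0
The P-positions (g = 0) in 0..9 are 0, 3, 6, 9.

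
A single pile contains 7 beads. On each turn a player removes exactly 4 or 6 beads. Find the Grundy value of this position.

Build the Grundy sequence with g(k) = mex{g(k−s) : s ∈ {4, 6}, s ≤ k}:
g(0) = mex{} = 0
g(1) = mex{} = 0
g(2) = mex{} = 0
g(3) = mex{} = 0
g(4) = mex{0} = 1
g(5) = mex{0} = 1
g(6) = mex{0} = 1
g(7) = mex{0} = 1
So g(7) = 1.

1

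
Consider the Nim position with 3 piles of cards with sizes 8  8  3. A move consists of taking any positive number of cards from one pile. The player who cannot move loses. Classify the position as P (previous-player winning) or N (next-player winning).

Compute the nim-sum pairwise:
8 ^ 8 = 0
0 ^ 3 = 3
The nim-sum is 3 ≠ 0, so this is an N-position: the player to move can win.

N-position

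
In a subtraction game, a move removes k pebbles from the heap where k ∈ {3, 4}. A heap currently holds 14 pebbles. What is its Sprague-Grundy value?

0

Build the Grundy sequence with g(k) = mex{g(k−s) : s ∈ {3, 4}, s ≤ k}:
k:     0  1  2  3  4  5  6  7  8  9 10 11 12 13 14
g(k):  0  0  0  1  1  1  2  0  0  0  1  1  1  2  0
So g(14) = 0.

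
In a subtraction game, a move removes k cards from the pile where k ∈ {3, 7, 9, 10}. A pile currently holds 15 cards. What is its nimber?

3

Compute g(0), g(1), … for moves {3, 7, 9, 10}:
k:     0  1  2  3  4  5  6  7  8  9 10 11 12 13 14 15
g(k):  0  0  0  1  1  1  0  2  2  1  3  3  2  2  0  3
So g(15) = 3.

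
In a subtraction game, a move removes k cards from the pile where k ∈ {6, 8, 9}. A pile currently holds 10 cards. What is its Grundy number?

1

Grundy values for subtraction set {6, 8, 9}:
g(0) = mex{} = 0
g(1) = mex{} = 0
g(2) = mex{} = 0
g(3) = mex{} = 0
g(4) = mex{} = 0
g(5) = mex{} = 0
g(6) = mex{0} = 1
g(7) = mex{0} = 1
g(8) = mex{0} = 1
g(9) = mex{0} = 1
g(10) = mex{0} = 1
So g(10) = 1.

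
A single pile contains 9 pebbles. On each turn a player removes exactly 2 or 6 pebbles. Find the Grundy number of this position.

0

Compute g(0), g(1), … for moves {2, 6}:
g(0) = mex{} = 0
g(1) = mex{} = 0
g(2) = mex{0} = 1
g(3) = mex{0} = 1
g(4) = mex{1} = 0
g(5) = mex{1} = 0
g(6) = mex{0} = 1
g(7) = mex{0} = 1
g(8) = mex{1} = 0
g(9) = mex{1} = 0
So g(9) = 0.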